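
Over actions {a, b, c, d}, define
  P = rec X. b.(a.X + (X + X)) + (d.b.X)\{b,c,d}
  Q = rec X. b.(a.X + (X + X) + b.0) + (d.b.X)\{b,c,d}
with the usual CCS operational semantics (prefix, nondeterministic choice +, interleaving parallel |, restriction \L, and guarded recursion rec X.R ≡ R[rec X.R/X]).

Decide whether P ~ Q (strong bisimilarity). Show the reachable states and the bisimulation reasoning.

not bisimilar

Reachable graph of P (2 states):
  s0 = rec X. b.(a.X + (X + X)) + (d.b.X)\{b,c,d} → ··b··> s1
  s1 = a.(rec X. b.(a.X + (X + X)) + (d.b.X)\{b,c,d}) + ((rec X. b.(a.X + (X + X)) + (d.b.X)\{b,c,d}) + (rec X. b.(a.X + (X + X)) + (d.b.X)\{b,c,d})) → ··a··> s0, ··b··> s1
Reachable graph of Q (3 states):
  t0 = rec X. b.(a.X + (X + X) + b.0) + (d.b.X)\{b,c,d} → ··b··> t1
  t1 = a.(rec X. b.(a.X + (X + X) + b.0) + (d.b.X)\{b,c,d}) + ((rec X. b.(a.X + (X + X) + b.0) + (d.b.X)\{b,c,d}) + (rec X. b.(a.X + (X + X) + b.0) + (d.b.X)\{b,c,d})) + b.0 → ··a··> t0, ··b··> t1, ··b··> t2
  t2 = 0 → (no moves)
Coarsest stable partition (strong bisimilarity classes):
  B0 = {s0}
  B1 = {s1}
  B2 = {t0}
  B3 = {t1}
  B4 = {t2}
s0 ∈ B0, t0 ∈ B2 → different blocks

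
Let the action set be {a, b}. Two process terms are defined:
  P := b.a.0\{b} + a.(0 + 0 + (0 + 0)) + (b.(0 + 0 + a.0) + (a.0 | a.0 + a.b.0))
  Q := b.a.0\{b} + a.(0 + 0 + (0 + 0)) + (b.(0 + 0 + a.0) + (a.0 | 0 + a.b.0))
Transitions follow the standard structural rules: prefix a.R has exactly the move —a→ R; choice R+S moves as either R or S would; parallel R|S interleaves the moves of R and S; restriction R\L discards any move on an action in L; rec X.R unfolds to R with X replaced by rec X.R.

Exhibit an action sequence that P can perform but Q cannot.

Reachable graph of P (10 states):
  p0 = b.a.0\{b} + a.(0 + 0 + (0 + 0)) + (b.(0 + 0 + a.0) + (a.0 | a.0 + a.b.0)) :: —a→ p1, —a→ p2, —a→ p3, —a→ p4, —b→ p5, —b→ p6
  p1 = 0 + 0 + (0 + 0) :: ∅
  p2 = 0 | a.0 :: —a→ p7
  p3 = a.0 | 0 :: —a→ p7
  p4 = b.0 :: —b→ p8
  p5 = 0 + 0 + a.0 :: —a→ p8
  p6 = a.0\{b} :: —a→ p9
  p7 = 0 | 0 :: ∅
  p8 = 0 :: ∅
  p9 = 0\{b} :: ∅
Reachable graph of Q (8 states):
  q0 = b.a.0\{b} + a.(0 + 0 + (0 + 0)) + (b.(0 + 0 + a.0) + (a.0 | 0 + a.b.0)) :: —a→ q1, —a→ q2, —a→ q3, —b→ q4, —b→ q5
  q1 = 0 + 0 + (0 + 0) :: ∅
  q2 = 0 | 0 :: ∅
  q3 = b.0 :: —b→ q6
  q4 = 0 + 0 + a.0 :: —a→ q6
  q5 = a.0\{b} :: —a→ q7
  q6 = 0 :: ∅
  q7 = 0\{b} :: ∅
Executing aa from P (initial set {p0}):
  after a @ step 1: {p1, p2, p3, p4}
  after a @ step 2: {p7}
  ✓ P
Executing aa from Q (initial set {q0}):
  after a @ step 1: {q1, q2, q3}
  after a @ step 2: no successor for Q

aa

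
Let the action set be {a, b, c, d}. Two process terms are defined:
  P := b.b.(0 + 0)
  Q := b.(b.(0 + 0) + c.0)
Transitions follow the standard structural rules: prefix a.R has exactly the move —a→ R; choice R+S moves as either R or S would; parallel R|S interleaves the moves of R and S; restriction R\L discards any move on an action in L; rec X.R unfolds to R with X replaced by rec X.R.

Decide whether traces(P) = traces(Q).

P's transition system — 3 states:
  s0 = b.b.(0 + 0) → =b=> s1
  s1 = b.(0 + 0) → =b=> s2
  s2 = 0 + 0 → ·
Q's transition system — 4 states:
  t0 = b.(b.(0 + 0) + c.0) → =b=> t1
  t1 = b.(0 + 0) + c.0 → =b=> t2, =c=> t3
  t2 = 0 + 0 → ·
  t3 = 0 → ·
Run σ = ⟨bc⟩ on Q: start {t0}
  step 1 (b): {t1}
  step 2 (c): {t3}
  — Q admits the full trace.
Run σ = ⟨bc⟩ on P: start {s0}
  step 1 (b): {s1}
  step 2 (c): no successor for P

NO — witness ⟨bc⟩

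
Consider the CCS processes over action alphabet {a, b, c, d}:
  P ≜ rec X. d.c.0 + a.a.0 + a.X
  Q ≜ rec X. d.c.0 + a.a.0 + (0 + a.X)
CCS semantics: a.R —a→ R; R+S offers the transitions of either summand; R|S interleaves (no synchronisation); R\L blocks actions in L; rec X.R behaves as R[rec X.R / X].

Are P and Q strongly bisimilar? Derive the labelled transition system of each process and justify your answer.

P's transition system — 4 states:
  s0 = rec X. d.c.0 + a.a.0 + a.X :: ··a··> s0, ··a··> s1, ··d··> s2
  s1 = a.0 :: ··a··> s3
  s2 = c.0 :: ··c··> s3
  s3 = 0 :: ·
Q's transition system — 4 states:
  t0 = rec X. d.c.0 + a.a.0 + (0 + a.X) :: ··a··> t0, ··a··> t1, ··d··> t2
  t1 = a.0 :: ··a··> t3
  t2 = c.0 :: ··c··> t3
  t3 = 0 :: ·
Partition-refinement fixed point:
  B0 = {s0, t0}
  B1 = {s2, t2}
  B2 = {s3, t3}
  B3 = {s1, t1}
s0 ∈ B0, t0 ∈ B0 → same block

P ~ Q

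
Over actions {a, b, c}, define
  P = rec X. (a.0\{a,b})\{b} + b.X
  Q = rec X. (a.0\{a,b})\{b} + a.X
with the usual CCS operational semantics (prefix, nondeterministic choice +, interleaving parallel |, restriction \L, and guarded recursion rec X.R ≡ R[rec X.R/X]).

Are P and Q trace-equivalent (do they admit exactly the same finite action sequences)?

Reachable graph of P (2 states):
  s0 = rec X. (a.0\{a,b})\{b} + b.X has moves ··a··> s1, ··b··> s0
  s1 = 0\{a,b}\{b} has moves stopped
Reachable graph of Q (2 states):
  t0 = rec X. (a.0\{a,b})\{b} + a.X has moves ··a··> t0, ··a··> t1
  t1 = 0\{a,b}\{b} has moves stopped
Run σ = ⟨b⟩ on P: start {s0}
  after b @ step 1: {s0}
  — P admits the full trace.
Run σ = ⟨b⟩ on Q: start {t0}
  after b @ step 1: no successor for Q

trace-distinct — witness ⟨b⟩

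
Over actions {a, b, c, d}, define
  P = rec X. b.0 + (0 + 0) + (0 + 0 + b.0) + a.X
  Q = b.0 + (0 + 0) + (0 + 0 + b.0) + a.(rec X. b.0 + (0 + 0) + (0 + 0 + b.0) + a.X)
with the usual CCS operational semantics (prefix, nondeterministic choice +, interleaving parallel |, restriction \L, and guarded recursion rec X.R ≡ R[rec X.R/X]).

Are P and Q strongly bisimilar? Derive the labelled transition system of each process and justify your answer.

YES

Reachable graph of P (2 states):
  s0 = rec X. b.0 + (0 + 0) + (0 + 0 + b.0) + a.X | -a-> s0, -b-> s1
  s1 = 0 | stopped
Reachable graph of Q (3 states):
  t0 = b.0 + (0 + 0) + (0 + 0 + b.0) + a.(rec X. b.0 + (0 + 0) + (0 + 0 + b.0) + a.X) | -a-> t1, -b-> t2
  t1 = rec X. b.0 + (0 + 0) + (0 + 0 + b.0) + a.X | -a-> t1, -b-> t2
  t2 = 0 | stopped
Bisimilarity quotient blocks:
  B0 = {s0, t0, t1}
  B1 = {s1, t2}
s0 ∈ B0, t0 ∈ B0 → same block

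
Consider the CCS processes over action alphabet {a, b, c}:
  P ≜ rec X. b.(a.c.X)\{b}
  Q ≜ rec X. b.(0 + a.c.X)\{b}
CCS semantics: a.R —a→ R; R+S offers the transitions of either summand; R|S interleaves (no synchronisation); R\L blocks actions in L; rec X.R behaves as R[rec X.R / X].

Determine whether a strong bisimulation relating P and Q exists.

P's transition system — 4 states:
  m0 = rec X. b.(a.c.X)\{b} :: —b→ m1
  m1 = (a.c.(rec X. b.(a.c.X)\{b}))\{b} :: —a→ m2
  m2 = (c.(rec X. b.(a.c.X)\{b}))\{b} :: —c→ m3
  m3 = (rec X. b.(a.c.X)\{b})\{b} :: stopped
Q's transition system — 4 states:
  n0 = rec X. b.(0 + a.c.X)\{b} :: —b→ n1
  n1 = (0 + a.c.(rec X. b.(0 + a.c.X)\{b}))\{b} :: —a→ n2
  n2 = (c.(rec X. b.(0 + a.c.X)\{b}))\{b} :: —c→ n3
  n3 = (rec X. b.(0 + a.c.X)\{b})\{b} :: stopped
Coarsest stable partition (strong bisimilarity classes):
  B0 = {m0, n0}
  B1 = {m1, n1}
  B2 = {m2, n2}
  B3 = {m3, n3}
m0 ∈ B0, n0 ∈ B0 → same block

bisimilar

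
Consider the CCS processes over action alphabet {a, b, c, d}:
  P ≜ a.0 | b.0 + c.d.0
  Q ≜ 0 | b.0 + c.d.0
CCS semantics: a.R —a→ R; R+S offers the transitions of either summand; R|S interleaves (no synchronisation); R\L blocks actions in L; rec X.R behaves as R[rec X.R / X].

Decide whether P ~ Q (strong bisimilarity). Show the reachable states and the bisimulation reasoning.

P's transition system — 6 states:
  p0 = a.0 | b.0 + c.d.0 | ··a··> p1, ··b··> p2, ··c··> p3
  p1 = 0 | b.0 | ··b··> p4
  p2 = a.0 | 0 | ··a··> p4
  p3 = d.0 | ··d··> p5
  p4 = 0 | 0 | stopped
  p5 = 0 | stopped
Q's transition system — 4 states:
  q0 = 0 | b.0 + c.d.0 | ··b··> q1, ··c··> q2
  q1 = 0 | 0 | stopped
  q2 = d.0 | ··d··> q3
  q3 = 0 | stopped
Coarsest stable partition (strong bisimilarity classes):
  B0 = {p0}
  B1 = {p1}
  B2 = {p4, p5, q1, q3}
  B3 = {p2}
  B4 = {p3, q2}
  B5 = {q0}
p0 ∈ B0, q0 ∈ B5 → different blocks

P ≁ Q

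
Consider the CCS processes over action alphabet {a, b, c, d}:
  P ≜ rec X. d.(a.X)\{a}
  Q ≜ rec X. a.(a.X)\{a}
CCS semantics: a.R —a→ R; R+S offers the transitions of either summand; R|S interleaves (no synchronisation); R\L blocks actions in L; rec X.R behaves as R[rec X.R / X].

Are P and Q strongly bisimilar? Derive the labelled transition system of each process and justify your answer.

not bisimilar

LTS(P): 2 reachable states
  s0 = rec X. d.(a.X)\{a} ⊢ -d-> s1
  s1 = (a.(rec X. d.(a.X)\{a}))\{a} ⊢ deadlocked
LTS(Q): 2 reachable states
  t0 = rec X. a.(a.X)\{a} ⊢ -a-> t1
  t1 = (a.(rec X. a.(a.X)\{a}))\{a} ⊢ deadlocked
Bisimilarity quotient blocks:
  B0 = {s0}
  B1 = {s1, t1}
  B2 = {t0}
s0 ∈ B0, t0 ∈ B2 → different blocks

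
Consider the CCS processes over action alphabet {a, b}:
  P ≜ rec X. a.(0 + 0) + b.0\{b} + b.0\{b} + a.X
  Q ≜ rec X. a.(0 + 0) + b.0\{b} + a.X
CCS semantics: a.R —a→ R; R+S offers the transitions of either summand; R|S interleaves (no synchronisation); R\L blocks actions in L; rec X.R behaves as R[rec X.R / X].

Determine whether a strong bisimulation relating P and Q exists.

YES

P's transition system — 3 states:
  u0 = rec X. a.(0 + 0) + b.0\{b} + b.0\{b} + a.X has moves —a→ u0, —a→ u1, —b→ u2
  u1 = 0 + 0 has moves (no moves)
  u2 = 0\{b} has moves (no moves)
Q's transition system — 3 states:
  v0 = rec X. a.(0 + 0) + b.0\{b} + a.X has moves —a→ v0, —a→ v1, —b→ v2
  v1 = 0 + 0 has moves (no moves)
  v2 = 0\{b} has moves (no moves)
Coarsest stable partition (strong bisimilarity classes):
  B0 = {u0, v0}
  B1 = {u1, u2, v1, v2}
u0 ∈ B0, v0 ∈ B0 → same block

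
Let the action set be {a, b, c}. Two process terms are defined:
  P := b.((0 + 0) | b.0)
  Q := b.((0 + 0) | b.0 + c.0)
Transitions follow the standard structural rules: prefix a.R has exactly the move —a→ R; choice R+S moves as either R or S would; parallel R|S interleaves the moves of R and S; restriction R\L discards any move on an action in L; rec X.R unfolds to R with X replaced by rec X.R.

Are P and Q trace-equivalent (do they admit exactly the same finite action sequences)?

NO — witness ⟨bc⟩

LTS(P): 3 reachable states
  u0 = b.((0 + 0) | b.0) has moves —b→ u1
  u1 = (0 + 0) | b.0 has moves —b→ u2
  u2 = (0 + 0) | 0 has moves ∅
LTS(Q): 4 reachable states
  v0 = b.((0 + 0) | b.0 + c.0) has moves —b→ v1
  v1 = (0 + 0) | b.0 + c.0 has moves —b→ v2, —c→ v3
  v2 = (0 + 0) | 0 has moves ∅
  v3 = 0 has moves ∅
Executing bc from Q (initial set {v0}):
  after b @ step 1: {v1}
  after c @ step 2: {v3}
  — Q admits the full trace.
Executing bc from P (initial set {u0}):
  after b @ step 1: {u1}
  after c @ step 2: ∅  — P cannot continue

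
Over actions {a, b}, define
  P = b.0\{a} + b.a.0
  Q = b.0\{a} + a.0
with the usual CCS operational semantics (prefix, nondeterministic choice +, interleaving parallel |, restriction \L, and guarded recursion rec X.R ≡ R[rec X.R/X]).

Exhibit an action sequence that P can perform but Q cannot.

LTS(P): 4 reachable states
  s0 = b.0\{a} + b.a.0 ⊢ -b-> s1, -b-> s2
  s1 = 0\{a} ⊢ deadlocked
  s2 = a.0 ⊢ -a-> s3
  s3 = 0 ⊢ deadlocked
LTS(Q): 3 reachable states
  t0 = b.0\{a} + a.0 ⊢ -a-> t1, -b-> t2
  t1 = 0 ⊢ deadlocked
  t2 = 0\{a} ⊢ deadlocked
Trace ⟨ba⟩ through P, begin at {s0}:
  step 1 (b): {s1, s2}
  step 2 (a): {s3}
  ✓ P
Trace ⟨ba⟩ through Q, begin at {t0}:
  step 1 (b): {t2}
  step 2 (a): ∅ (Q stuck)

ba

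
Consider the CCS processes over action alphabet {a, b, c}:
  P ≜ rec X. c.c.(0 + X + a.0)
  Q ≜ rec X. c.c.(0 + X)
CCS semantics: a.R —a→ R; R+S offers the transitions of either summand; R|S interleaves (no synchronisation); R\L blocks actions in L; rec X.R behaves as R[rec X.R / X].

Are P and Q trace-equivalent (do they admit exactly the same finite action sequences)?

Reachable graph of P (4 states):
  u0 = rec X. c.c.(0 + X + a.0) | —c→ u1
  u1 = c.(0 + (rec X. c.c.(0 + X + a.0)) + a.0) | —c→ u2
  u2 = 0 + (rec X. c.c.(0 + X + a.0)) + a.0 | —a→ u3, —c→ u1
  u3 = 0 | deadlocked
Reachable graph of Q (3 states):
  v0 = rec X. c.c.(0 + X) | —c→ v1
  v1 = c.(0 + (rec X. c.c.(0 + X))) | —c→ v2
  v2 = 0 + (rec X. c.c.(0 + X)) | —c→ v1
Run σ = ⟨cca⟩ on P: start {u0}
  after c @ step 1: {u1}
  after c @ step 2: {u2}
  after a @ step 3: {u3}
  P completes σ.
Run σ = ⟨cca⟩ on Q: start {v0}
  after c @ step 1: {v1}
  after c @ step 2: {v2}
  after a @ step 3: ∅  — Q cannot continue

trace-distinct — witness ⟨cca⟩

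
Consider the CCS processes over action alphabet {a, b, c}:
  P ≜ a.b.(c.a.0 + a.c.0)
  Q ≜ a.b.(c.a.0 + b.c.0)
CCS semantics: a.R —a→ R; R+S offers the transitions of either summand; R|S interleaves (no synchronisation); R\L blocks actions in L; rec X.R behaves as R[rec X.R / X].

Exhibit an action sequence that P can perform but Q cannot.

aba

LTS(P): 6 reachable states
  s0 = a.b.(c.a.0 + a.c.0) ⊢ --a--▸ s1
  s1 = b.(c.a.0 + a.c.0) ⊢ --b--▸ s2
  s2 = c.a.0 + a.c.0 ⊢ --a--▸ s3, --c--▸ s4
  s3 = c.0 ⊢ --c--▸ s5
  s4 = a.0 ⊢ --a--▸ s5
  s5 = 0 ⊢ ·
LTS(Q): 6 reachable states
  t0 = a.b.(c.a.0 + b.c.0) ⊢ --a--▸ t1
  t1 = b.(c.a.0 + b.c.0) ⊢ --b--▸ t2
  t2 = c.a.0 + b.c.0 ⊢ --b--▸ t3, --c--▸ t4
  t3 = c.0 ⊢ --c--▸ t5
  t4 = a.0 ⊢ --a--▸ t5
  t5 = 0 ⊢ ·
Trace ⟨aba⟩ through P, begin at {s0}:
  [1] a ⇒ {s1}
  [2] b ⇒ {s2}
  [3] a ⇒ {s3}
  ✓ P
Trace ⟨aba⟩ through Q, begin at {t0}:
  [1] a ⇒ {t1}
  [2] b ⇒ {t2}
  [3] a ⇒ ∅  — Q cannot continue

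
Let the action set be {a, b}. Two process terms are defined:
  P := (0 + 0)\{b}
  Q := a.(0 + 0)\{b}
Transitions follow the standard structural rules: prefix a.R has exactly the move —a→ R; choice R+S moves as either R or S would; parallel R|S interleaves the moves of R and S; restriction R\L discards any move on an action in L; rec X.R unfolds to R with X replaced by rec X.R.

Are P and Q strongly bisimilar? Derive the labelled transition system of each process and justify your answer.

not bisimilar

LTS(P): 1 reachable states
  s0 = (0 + 0)\{b} → stopped
LTS(Q): 2 reachable states
  t0 = a.(0 + 0)\{b} → —a→ t1
  t1 = (0 + 0)\{b} → stopped
Bisimilarity quotient blocks:
  B0 = {s0, t1}
  B1 = {t0}
s0 ∈ B0, t0 ∈ B1 → different blocks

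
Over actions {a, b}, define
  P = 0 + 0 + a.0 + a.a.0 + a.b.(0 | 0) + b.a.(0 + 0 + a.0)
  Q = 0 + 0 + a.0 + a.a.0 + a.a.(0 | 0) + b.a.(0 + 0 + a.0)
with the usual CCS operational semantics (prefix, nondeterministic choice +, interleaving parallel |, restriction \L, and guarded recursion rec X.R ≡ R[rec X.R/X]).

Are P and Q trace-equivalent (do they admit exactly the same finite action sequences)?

P's transition system — 7 states:
  p0 = 0 + 0 + a.0 + a.a.0 + a.b.(0 | 0) + b.a.(0 + 0 + a.0) :: --a--▸ p1, --a--▸ p2, --a--▸ p3, --b--▸ p4
  p1 = 0 :: stopped
  p2 = a.0 :: --a--▸ p1
  p3 = b.(0 | 0) :: --b--▸ p5
  p4 = a.(0 + 0 + a.0) :: --a--▸ p6
  p5 = 0 | 0 :: stopped
  p6 = 0 + 0 + a.0 :: --a--▸ p1
Q's transition system — 7 states:
  q0 = 0 + 0 + a.0 + a.a.0 + a.a.(0 | 0) + b.a.(0 + 0 + a.0) :: --a--▸ q1, --a--▸ q2, --a--▸ q3, --b--▸ q4
  q1 = 0 :: stopped
  q2 = a.(0 | 0) :: --a--▸ q5
  q3 = a.0 :: --a--▸ q1
  q4 = a.(0 + 0 + a.0) :: --a--▸ q6
  q5 = 0 | 0 :: stopped
  q6 = 0 + 0 + a.0 :: --a--▸ q1
Executing ab from P (initial set {p0}):
  [1] a ⇒ {p1, p2, p3}
  [2] b ⇒ {p5}
  ✓ P
Executing ab from Q (initial set {q0}):
  [1] a ⇒ {q1, q2, q3}
  [2] b ⇒ no successor for Q

NO — witness ⟨ab⟩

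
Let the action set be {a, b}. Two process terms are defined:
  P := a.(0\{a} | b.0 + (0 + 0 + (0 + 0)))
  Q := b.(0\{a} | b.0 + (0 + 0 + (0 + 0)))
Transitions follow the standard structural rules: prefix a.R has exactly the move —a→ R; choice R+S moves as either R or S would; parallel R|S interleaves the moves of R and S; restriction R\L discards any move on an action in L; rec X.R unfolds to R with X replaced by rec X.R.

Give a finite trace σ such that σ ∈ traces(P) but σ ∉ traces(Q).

a

Reachable graph of P (3 states):
  u0 = a.(0\{a} | b.0 + (0 + 0 + (0 + 0))) → =a=> u1
  u1 = 0\{a} | b.0 + (0 + 0 + (0 + 0)) → =b=> u2
  u2 = 0\{a} | 0 → (no moves)
Reachable graph of Q (3 states):
  v0 = b.(0\{a} | b.0 + (0 + 0 + (0 + 0))) → =b=> v1
  v1 = 0\{a} | b.0 + (0 + 0 + (0 + 0)) → =b=> v2
  v2 = 0\{a} | 0 → (no moves)
Run σ = ⟨a⟩ on P: start {u0}
  [1] a ⇒ {u1}
  ✓ P
Run σ = ⟨a⟩ on Q: start {v0}
  [1] a ⇒ no successor for Q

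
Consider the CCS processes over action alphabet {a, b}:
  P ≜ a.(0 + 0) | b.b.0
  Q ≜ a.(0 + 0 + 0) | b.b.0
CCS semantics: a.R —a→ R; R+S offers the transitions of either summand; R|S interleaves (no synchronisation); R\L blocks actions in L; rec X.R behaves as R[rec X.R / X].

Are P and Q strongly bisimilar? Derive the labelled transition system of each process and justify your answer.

YES

P's transition system — 6 states:
  m0 = a.(0 + 0) | b.b.0 ⊢ =a=> m1, =b=> m2
  m1 = (0 + 0) | b.b.0 ⊢ =b=> m3
  m2 = a.(0 + 0) | b.0 ⊢ =a=> m3, =b=> m4
  m3 = (0 + 0) | b.0 ⊢ =b=> m5
  m4 = a.(0 + 0) | 0 ⊢ =a=> m5
  m5 = (0 + 0) | 0 ⊢ deadlocked
Q's transition system — 6 states:
  n0 = a.(0 + 0 + 0) | b.b.0 ⊢ =a=> n1, =b=> n2
  n1 = (0 + 0 + 0) | b.b.0 ⊢ =b=> n3
  n2 = a.(0 + 0 + 0) | b.0 ⊢ =a=> n3, =b=> n4
  n3 = (0 + 0 + 0) | b.0 ⊢ =b=> n5
  n4 = a.(0 + 0 + 0) | 0 ⊢ =a=> n5
  n5 = (0 + 0 + 0) | 0 ⊢ deadlocked
Bisimilarity quotient blocks:
  B0 = {m0, n0}
  B1 = {m1, n1}
  B2 = {m3, n3}
  B3 = {m5, n5}
  B4 = {m2, n2}
  B5 = {m4, n4}
m0 ∈ B0, n0 ∈ B0 → same block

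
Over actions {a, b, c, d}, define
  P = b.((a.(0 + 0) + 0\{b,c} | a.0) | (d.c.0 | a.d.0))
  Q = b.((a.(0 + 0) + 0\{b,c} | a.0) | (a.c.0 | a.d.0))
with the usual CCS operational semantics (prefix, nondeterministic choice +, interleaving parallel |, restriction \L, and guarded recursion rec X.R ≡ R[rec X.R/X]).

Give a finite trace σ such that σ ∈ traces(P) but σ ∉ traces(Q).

bd

Reachable graph of P (28 states):
  s0 = b.((a.(0 + 0) + 0\{b,c} | a.0) | (d.c.0 | a.d.0)) | --b--▸ s1
  s1 = (a.(0 + 0) + 0\{b,c} | a.0) | (d.c.0 | a.d.0) | --a--▸ s2, --a--▸ s3, --a--▸ s4, --d--▸ s5
  s2 = (0 + 0) | (d.c.0 | a.d.0) | --a--▸ s6, --d--▸ s7
  s3 = (a.(0 + 0) + 0\{b,c} | a.0) | (d.c.0 | d.0) | --a--▸ s6, --a--▸ s8, --d--▸ s10, --d--▸ s9
  s4 = 0\{b,c} | 0 | (d.c.0 | a.d.0) | --a--▸ s8, --d--▸ s11
  s5 = (a.(0 + 0) + 0\{b,c} | a.0) | (c.0 | a.d.0) | --a--▸ s11, --a--▸ s7, --a--▸ s9, --c--▸ s12
  s6 = (0 + 0) | (d.c.0 | d.0) | --d--▸ s13, --d--▸ s14
  s7 = (0 + 0) | (c.0 | a.d.0) | --a--▸ s13, --c--▸ s15
  s8 = 0\{b,c} | 0 | (d.c.0 | d.0) | --d--▸ s16, --d--▸ s17
  s9 = (a.(0 + 0) + 0\{b,c} | a.0) | (c.0 | d.0) | --a--▸ s13, --a--▸ s16, --c--▸ s18, --d--▸ s19
  s10 = (a.(0 + 0) + 0\{b,c} | a.0) | (d.c.0 | 0) | --a--▸ s14, --a--▸ s17, --d--▸ s19
  s11 = 0\{b,c} | 0 | (c.0 | a.d.0) | --a--▸ s16, --c--▸ s20
  s12 = (a.(0 + 0) + 0\{b,c} | a.0) | (0 | a.d.0) | --a--▸ s15, --a--▸ s18, --a--▸ s20
  s13 = (0 + 0) | (c.0 | d.0) | --c--▸ s21, --d--▸ s22
  s14 = (0 + 0) | (d.c.0 | 0) | --d--▸ s22
  s15 = (0 + 0) | (0 | a.d.0) | --a--▸ s21
  s16 = 0\{b,c} | 0 | (c.0 | d.0) | --c--▸ s23, --d--▸ s24
  s17 = 0\{b,c} | 0 | (d.c.0 | 0) | --d--▸ s24
  s18 = (a.(0 + 0) + 0\{b,c} | a.0) | (0 | d.0) | --a--▸ s21, --a--▸ s23, --d--▸ s25
  s19 = (a.(0 + 0) + 0\{b,c} | a.0) | (c.0 | 0) | --a--▸ s22, --a--▸ s24, --c--▸ s25
  s20 = 0\{b,c} | 0 | (0 | a.d.0) | --a--▸ s23
  s21 = (0 + 0) | (0 | d.0) | --d--▸ s26
  s22 = (0 + 0) | (c.0 | 0) | --c--▸ s26
  s23 = 0\{b,c} | 0 | (0 | d.0) | --d--▸ s27
  s24 = 0\{b,c} | 0 | (c.0 | 0) | --c--▸ s27
  s25 = (a.(0 + 0) + 0\{b,c} | a.0) | (0 | 0) | --a--▸ s26, --a--▸ s27
  s26 = (0 + 0) | (0 | 0) | ∅
  s27 = 0\{b,c} | 0 | (0 | 0) | ∅
Reachable graph of Q (28 states):
  t0 = b.((a.(0 + 0) + 0\{b,c} | a.0) | (a.c.0 | a.d.0)) | --b--▸ t1
  t1 = (a.(0 + 0) + 0\{b,c} | a.0) | (a.c.0 | a.d.0) | --a--▸ t2, --a--▸ t3, --a--▸ t4, --a--▸ t5
  t2 = (0 + 0) | (a.c.0 | a.d.0) | --a--▸ t6, --a--▸ t7
  t3 = (a.(0 + 0) + 0\{b,c} | a.0) | (a.c.0 | d.0) | --a--▸ t6, --a--▸ t8, --a--▸ t9, --d--▸ t10
  t4 = (a.(0 + 0) + 0\{b,c} | a.0) | (c.0 | a.d.0) | --a--▸ t11, --a--▸ t7, --a--▸ t8, --c--▸ t12
  t5 = 0\{b,c} | 0 | (a.c.0 | a.d.0) | --a--▸ t11, --a--▸ t9
  t6 = (0 + 0) | (a.c.0 | d.0) | --a--▸ t13, --d--▸ t14
  t7 = (0 + 0) | (c.0 | a.d.0) | --a--▸ t13, --c--▸ t15
  t8 = (a.(0 + 0) + 0\{b,c} | a.0) | (c.0 | d.0) | --a--▸ t13, --a--▸ t16, --c--▸ t17, --d--▸ t18
  t9 = 0\{b,c} | 0 | (a.c.0 | d.0) | --a--▸ t16, --d--▸ t19
  t10 = (a.(0 + 0) + 0\{b,c} | a.0) | (a.c.0 | 0) | --a--▸ t14, --a--▸ t18, --a--▸ t19
  t11 = 0\{b,c} | 0 | (c.0 | a.d.0) | --a--▸ t16, --c--▸ t20
  t12 = (a.(0 + 0) + 0\{b,c} | a.0) | (0 | a.d.0) | --a--▸ t15, --a--▸ t17, --a--▸ t20
  t13 = (0 + 0) | (c.0 | d.0) | --c--▸ t21, --d--▸ t22
  t14 = (0 + 0) | (a.c.0 | 0) | --a--▸ t22
  t15 = (0 + 0) | (0 | a.d.0) | --a--▸ t21
  t16 = 0\{b,c} | 0 | (c.0 | d.0) | --c--▸ t23, --d--▸ t24
  t17 = (a.(0 + 0) + 0\{b,c} | a.0) | (0 | d.0) | --a--▸ t21, --a--▸ t23, --d--▸ t25
  t18 = (a.(0 + 0) + 0\{b,c} | a.0) | (c.0 | 0) | --a--▸ t22, --a--▸ t24, --c--▸ t25
  t19 = 0\{b,c} | 0 | (a.c.0 | 0) | --a--▸ t24
  t20 = 0\{b,c} | 0 | (0 | a.d.0) | --a--▸ t23
  t21 = (0 + 0) | (0 | d.0) | --d--▸ t26
  t22 = (0 + 0) | (c.0 | 0) | --c--▸ t26
  t23 = 0\{b,c} | 0 | (0 | d.0) | --d--▸ t27
  t24 = 0\{b,c} | 0 | (c.0 | 0) | --c--▸ t27
  t25 = (a.(0 + 0) + 0\{b,c} | a.0) | (0 | 0) | --a--▸ t26, --a--▸ t27
  t26 = (0 + 0) | (0 | 0) | ∅
  t27 = 0\{b,c} | 0 | (0 | 0) | ∅
Run σ = ⟨bd⟩ on P: start {s0}
  after b @ step 1: {s1}
  after d @ step 2: {s5}
  — P admits the full trace.
Run σ = ⟨bd⟩ on Q: start {t0}
  after b @ step 1: {t1}
  after d @ step 2: no successor for Q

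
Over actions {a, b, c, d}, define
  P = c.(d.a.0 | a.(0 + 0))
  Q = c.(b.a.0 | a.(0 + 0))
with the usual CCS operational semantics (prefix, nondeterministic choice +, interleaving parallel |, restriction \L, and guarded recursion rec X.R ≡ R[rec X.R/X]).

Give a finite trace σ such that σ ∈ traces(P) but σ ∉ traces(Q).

Reachable graph of P (7 states):
  u0 = c.(d.a.0 | a.(0 + 0)) :: --c--▸ u1
  u1 = d.a.0 | a.(0 + 0) :: --a--▸ u2, --d--▸ u3
  u2 = d.a.0 | (0 + 0) :: --d--▸ u4
  u3 = a.0 | a.(0 + 0) :: --a--▸ u4, --a--▸ u5
  u4 = a.0 | (0 + 0) :: --a--▸ u6
  u5 = 0 | a.(0 + 0) :: --a--▸ u6
  u6 = 0 | (0 + 0) :: ∅
Reachable graph of Q (7 states):
  v0 = c.(b.a.0 | a.(0 + 0)) :: --c--▸ v1
  v1 = b.a.0 | a.(0 + 0) :: --a--▸ v2, --b--▸ v3
  v2 = b.a.0 | (0 + 0) :: --b--▸ v4
  v3 = a.0 | a.(0 + 0) :: --a--▸ v4, --a--▸ v5
  v4 = a.0 | (0 + 0) :: --a--▸ v6
  v5 = 0 | a.(0 + 0) :: --a--▸ v6
  v6 = 0 | (0 + 0) :: ∅
Trace ⟨cd⟩ through P, begin at {u0}:
  [1] c ⇒ {u1}
  [2] d ⇒ {u3}
  — P admits the full trace.
Trace ⟨cd⟩ through Q, begin at {v0}:
  [1] c ⇒ {v1}
  [2] d ⇒ ∅ (Q stuck)

cd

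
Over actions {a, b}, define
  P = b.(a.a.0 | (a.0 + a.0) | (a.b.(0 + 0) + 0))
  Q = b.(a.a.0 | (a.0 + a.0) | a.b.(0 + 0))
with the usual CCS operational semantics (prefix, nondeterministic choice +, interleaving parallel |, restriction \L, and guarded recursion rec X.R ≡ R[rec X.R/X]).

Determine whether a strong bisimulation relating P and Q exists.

YES

P's transition system — 19 states:
  s0 = b.(a.a.0 | (a.0 + a.0) | (a.b.(0 + 0) + 0)) has moves —b→ s1
  s1 = a.a.0 | (a.0 + a.0) | (a.b.(0 + 0) + 0) has moves —a→ s2, —a→ s3, —a→ s4
  s2 = a.0 | (a.0 + a.0) | (a.b.(0 + 0) + 0) has moves —a→ s5, —a→ s6, —a→ s7
  s3 = a.a.0 | (a.0 + a.0) | b.(0 + 0) has moves —a→ s6, —a→ s8, —b→ s9
  s4 = a.a.0 | 0 | (a.b.(0 + 0) + 0) has moves —a→ s7, —a→ s8
  s5 = 0 | (a.0 + a.0) | (a.b.(0 + 0) + 0) has moves —a→ s10, —a→ s11
  s6 = a.0 | (a.0 + a.0) | b.(0 + 0) has moves —a→ s10, —a→ s12, —b→ s13
  s7 = a.0 | 0 | (a.b.(0 + 0) + 0) has moves —a→ s11, —a→ s12
  s8 = a.a.0 | 0 | b.(0 + 0) has moves —a→ s12, —b→ s14
  s9 = a.a.0 | (a.0 + a.0) | (0 + 0) has moves —a→ s13, —a→ s14
  s10 = 0 | (a.0 + a.0) | b.(0 + 0) has moves —a→ s15, —b→ s16
  s11 = 0 | 0 | (a.b.(0 + 0) + 0) has moves —a→ s15
  s12 = a.0 | 0 | b.(0 + 0) has moves —a→ s15, —b→ s17
  s13 = a.0 | (a.0 + a.0) | (0 + 0) has moves —a→ s16, —a→ s17
  s14 = a.a.0 | 0 | (0 + 0) has moves —a→ s17
  s15 = 0 | 0 | b.(0 + 0) has moves —b→ s18
  s16 = 0 | (a.0 + a.0) | (0 + 0) has moves —a→ s18
  s17 = a.0 | 0 | (0 + 0) has moves —a→ s18
  s18 = 0 | 0 | (0 + 0) has moves ∅
Q's transition system — 19 states:
  t0 = b.(a.a.0 | (a.0 + a.0) | a.b.(0 + 0)) has moves —b→ t1
  t1 = a.a.0 | (a.0 + a.0) | a.b.(0 + 0) has moves —a→ t2, —a→ t3, —a→ t4
  t2 = a.0 | (a.0 + a.0) | a.b.(0 + 0) has moves —a→ t5, —a→ t6, —a→ t7
  t3 = a.a.0 | (a.0 + a.0) | b.(0 + 0) has moves —a→ t6, —a→ t8, —b→ t9
  t4 = a.a.0 | 0 | a.b.(0 + 0) has moves —a→ t7, —a→ t8
  t5 = 0 | (a.0 + a.0) | a.b.(0 + 0) has moves —a→ t10, —a→ t11
  t6 = a.0 | (a.0 + a.0) | b.(0 + 0) has moves —a→ t10, —a→ t12, —b→ t13
  t7 = a.0 | 0 | a.b.(0 + 0) has moves —a→ t11, —a→ t12
  t8 = a.a.0 | 0 | b.(0 + 0) has moves —a→ t12, —b→ t14
  t9 = a.a.0 | (a.0 + a.0) | (0 + 0) has moves —a→ t13, —a→ t14
  t10 = 0 | (a.0 + a.0) | b.(0 + 0) has moves —a→ t15, —b→ t16
  t11 = 0 | 0 | a.b.(0 + 0) has moves —a→ t15
  t12 = a.0 | 0 | b.(0 + 0) has moves —a→ t15, —b→ t17
  t13 = a.0 | (a.0 + a.0) | (0 + 0) has moves —a→ t16, —a→ t17
  t14 = a.a.0 | 0 | (0 + 0) has moves —a→ t17
  t15 = 0 | 0 | b.(0 + 0) has moves —b→ t18
  t16 = 0 | (a.0 + a.0) | (0 + 0) has moves —a→ t18
  t17 = a.0 | 0 | (0 + 0) has moves —a→ t18
  t18 = 0 | 0 | (0 + 0) has moves ∅
Bisimilarity quotient blocks:
  B0 = {s0, t0}
  B1 = {s1, t1}
  B2 = {s2, s4, t2, t4}
  B3 = {s5, s7, t5, t7}
  B4 = {s11, t11}
  B5 = {s15, t15}
  B6 = {s18, t18}
  B7 = {s10, s12, t10, t12}
  B8 = {s16, s17, t16, t17}
  B9 = {s6, s8, t6, t8}
  B10 = {s13, s14, t13, t14}
  B11 = {s3, t3}
  B12 = {s9, t9}
s0 ∈ B0, t0 ∈ B0 → same block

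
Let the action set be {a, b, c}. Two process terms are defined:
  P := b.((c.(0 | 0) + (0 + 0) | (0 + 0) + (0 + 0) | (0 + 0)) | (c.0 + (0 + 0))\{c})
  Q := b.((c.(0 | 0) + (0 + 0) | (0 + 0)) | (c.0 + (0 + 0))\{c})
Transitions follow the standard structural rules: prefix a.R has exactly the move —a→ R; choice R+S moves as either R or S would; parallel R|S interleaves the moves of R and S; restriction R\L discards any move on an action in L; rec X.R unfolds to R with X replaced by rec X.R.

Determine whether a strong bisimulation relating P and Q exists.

P's transition system — 3 states:
  p0 = b.((c.(0 | 0) + (0 + 0) | (0 + 0) + (0 + 0) | (0 + 0)) | (c.0 + (0 + 0))\{c}) → -b-> p1
  p1 = (c.(0 | 0) + (0 + 0) | (0 + 0) + (0 + 0) | (0 + 0)) | (c.0 + (0 + 0))\{c} → -c-> p2
  p2 = 0 | 0 | (c.0 + (0 + 0))\{c} → ∅
Q's transition system — 3 states:
  q0 = b.((c.(0 | 0) + (0 + 0) | (0 + 0)) | (c.0 + (0 + 0))\{c}) → -b-> q1
  q1 = (c.(0 | 0) + (0 + 0) | (0 + 0)) | (c.0 + (0 + 0))\{c} → -c-> q2
  q2 = 0 | 0 | (c.0 + (0 + 0))\{c} → ∅
Coarsest stable partition (strong bisimilarity classes):
  B0 = {p0, q0}
  B1 = {p1, q1}
  B2 = {p2, q2}
p0 ∈ B0, q0 ∈ B0 → same block

bisimilar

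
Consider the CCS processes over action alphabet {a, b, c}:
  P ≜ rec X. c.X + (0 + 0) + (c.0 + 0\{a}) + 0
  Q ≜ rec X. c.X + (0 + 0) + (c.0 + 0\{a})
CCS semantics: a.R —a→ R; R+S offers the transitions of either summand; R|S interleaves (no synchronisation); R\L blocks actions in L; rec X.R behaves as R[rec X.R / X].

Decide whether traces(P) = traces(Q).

Reachable graph of P (2 states):
  s0 = rec X. c.X + (0 + 0) + (c.0 + 0\{a}) + 0 | ··c··> s0, ··c··> s1
  s1 = 0 | ·
Reachable graph of Q (2 states):
  t0 = rec X. c.X + (0 + 0) + (c.0 + 0\{a}) | ··c··> t0, ··c··> t1
  t1 = 0 | ·
Bisimilarity quotient blocks:
  B0 = {s0, t0}
  B1 = {s1, t1}
s0 ∈ B0, t0 ∈ B0 → same block
Bisimilar ⇒ trace-equivalent.

trace-equivalent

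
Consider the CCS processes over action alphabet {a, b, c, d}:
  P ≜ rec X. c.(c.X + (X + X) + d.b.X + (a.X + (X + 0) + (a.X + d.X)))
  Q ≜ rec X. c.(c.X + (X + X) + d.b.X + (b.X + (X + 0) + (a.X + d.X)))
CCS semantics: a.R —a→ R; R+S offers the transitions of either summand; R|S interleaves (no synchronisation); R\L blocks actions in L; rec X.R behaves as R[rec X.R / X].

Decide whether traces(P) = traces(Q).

traces(P) ≠ traces(Q) — witness ⟨cb⟩

Reachable graph of P (3 states):
  p0 = rec X. c.(c.X + (X + X) + d.b.X + (a.X + (X + 0) + (a.X + d.X))) → --c--▸ p1
  p1 = c.(rec X. c.(c.X + (X + X) + d.b.X + (a.X + (X + 0) + (a.X + d.X)))) + ((rec X. c.(c.X + (X + X) + d.b.X + (a.X + (X + 0) + (a.X + d.X)))) + (rec X. c.(c.X + (X + X) + d.b.X + (a.X + (X + 0) + (a.X + d.X))))) + d.b.(rec X. c.(c.X + (X + X) + d.b.X + (a.X + (X + 0) + (a.X + d.X)))) + (a.(rec X. c.(c.X + (X + X) + d.b.X + (a.X + (X + 0) + (a.X + d.X)))) + ((rec X. c.(c.X + (X + X) + d.b.X + (a.X + (X + 0) + (a.X + d.X)))) + 0) + (a.(rec X. c.(c.X + (X + X) + d.b.X + (a.X + (X + 0) + (a.X + d.X)))) + d.(rec X. c.(c.X + (X + X) + d.b.X + (a.X + (X + 0) + (a.X + d.X)))))) → --a--▸ p0, --c--▸ p0, --c--▸ p1, --d--▸ p0, --d--▸ p2
  p2 = b.(rec X. c.(c.X + (X + X) + d.b.X + (a.X + (X + 0) + (a.X + d.X)))) → --b--▸ p0
Reachable graph of Q (3 states):
  q0 = rec X. c.(c.X + (X + X) + d.b.X + (b.X + (X + 0) + (a.X + d.X))) → --c--▸ q1
  q1 = c.(rec X. c.(c.X + (X + X) + d.b.X + (b.X + (X + 0) + (a.X + d.X)))) + ((rec X. c.(c.X + (X + X) + d.b.X + (b.X + (X + 0) + (a.X + d.X)))) + (rec X. c.(c.X + (X + X) + d.b.X + (b.X + (X + 0) + (a.X + d.X))))) + d.b.(rec X. c.(c.X + (X + X) + d.b.X + (b.X + (X + 0) + (a.X + d.X)))) + (b.(rec X. c.(c.X + (X + X) + d.b.X + (b.X + (X + 0) + (a.X + d.X)))) + ((rec X. c.(c.X + (X + X) + d.b.X + (b.X + (X + 0) + (a.X + d.X)))) + 0) + (a.(rec X. c.(c.X + (X + X) + d.b.X + (b.X + (X + 0) + (a.X + d.X)))) + d.(rec X. c.(c.X + (X + X) + d.b.X + (b.X + (X + 0) + (a.X + d.X)))))) → --a--▸ q0, --b--▸ q0, --c--▸ q0, --c--▸ q1, --d--▸ q0, --d--▸ q2
  q2 = b.(rec X. c.(c.X + (X + X) + d.b.X + (b.X + (X + 0) + (a.X + d.X)))) → --b--▸ q0
Run σ = ⟨cb⟩ on Q: start {q0}
  [1] c ⇒ {q1}
  [2] b ⇒ {q0}
  Q completes σ.
Run σ = ⟨cb⟩ on P: start {p0}
  [1] c ⇒ {p1}
  [2] b ⇒ ∅ (P stuck)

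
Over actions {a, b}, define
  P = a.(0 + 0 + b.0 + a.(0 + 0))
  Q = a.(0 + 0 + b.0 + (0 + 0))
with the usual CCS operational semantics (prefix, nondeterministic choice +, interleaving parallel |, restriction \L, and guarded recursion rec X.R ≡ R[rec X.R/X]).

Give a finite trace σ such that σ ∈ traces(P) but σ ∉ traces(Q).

aa

LTS(P): 4 reachable states
  p0 = a.(0 + 0 + b.0 + a.(0 + 0)) | --a--▸ p1
  p1 = 0 + 0 + b.0 + a.(0 + 0) | --a--▸ p2, --b--▸ p3
  p2 = 0 + 0 | (no moves)
  p3 = 0 | (no moves)
LTS(Q): 3 reachable states
  q0 = a.(0 + 0 + b.0 + (0 + 0)) | --a--▸ q1
  q1 = 0 + 0 + b.0 + (0 + 0) | --b--▸ q2
  q2 = 0 | (no moves)
Trace ⟨aa⟩ through P, begin at {p0}:
  [1] a ⇒ {p1}
  [2] a ⇒ {p2}
  P completes σ.
Trace ⟨aa⟩ through Q, begin at {q0}:
  [1] a ⇒ {q1}
  [2] a ⇒ no successor for Q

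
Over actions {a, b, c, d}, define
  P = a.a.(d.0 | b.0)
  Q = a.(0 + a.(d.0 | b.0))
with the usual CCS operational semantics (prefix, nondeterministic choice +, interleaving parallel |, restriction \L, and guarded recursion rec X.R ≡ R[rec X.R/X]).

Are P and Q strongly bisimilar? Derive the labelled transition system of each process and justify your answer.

P ~ Q

LTS(P): 6 reachable states
  p0 = a.a.(d.0 | b.0) | —a→ p1
  p1 = a.(d.0 | b.0) | —a→ p2
  p2 = d.0 | b.0 | —b→ p3, —d→ p4
  p3 = d.0 | 0 | —d→ p5
  p4 = 0 | b.0 | —b→ p5
  p5 = 0 | 0 | ·
LTS(Q): 6 reachable states
  q0 = a.(0 + a.(d.0 | b.0)) | —a→ q1
  q1 = 0 + a.(d.0 | b.0) | —a→ q2
  q2 = d.0 | b.0 | —b→ q3, —d→ q4
  q3 = d.0 | 0 | —d→ q5
  q4 = 0 | b.0 | —b→ q5
  q5 = 0 | 0 | ·
Partition-refinement fixed point:
  B0 = {p0, q0}
  B1 = {p1, q1}
  B2 = {p2, q2}
  B3 = {p3, q3}
  B4 = {p5, q5}
  B5 = {p4, q4}
p0 ∈ B0, q0 ∈ B0 → same block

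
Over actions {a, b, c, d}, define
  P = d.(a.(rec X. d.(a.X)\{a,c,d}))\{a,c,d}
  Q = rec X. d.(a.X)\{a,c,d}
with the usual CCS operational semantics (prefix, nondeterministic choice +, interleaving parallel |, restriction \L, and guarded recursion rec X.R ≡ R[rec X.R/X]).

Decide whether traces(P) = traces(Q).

traces(P) = traces(Q)

P's transition system — 2 states:
  s0 = d.(a.(rec X. d.(a.X)\{a,c,d}))\{a,c,d} → —d→ s1
  s1 = (a.(rec X. d.(a.X)\{a,c,d}))\{a,c,d} → deadlocked
Q's transition system — 2 states:
  t0 = rec X. d.(a.X)\{a,c,d} → —d→ t1
  t1 = (a.(rec X. d.(a.X)\{a,c,d}))\{a,c,d} → deadlocked
Partition-refinement fixed point:
  B0 = {s0, t0}
  B1 = {s1, t1}
s0 ∈ B0, t0 ∈ B0 → same block
Bisimilar ⇒ trace-equivalent.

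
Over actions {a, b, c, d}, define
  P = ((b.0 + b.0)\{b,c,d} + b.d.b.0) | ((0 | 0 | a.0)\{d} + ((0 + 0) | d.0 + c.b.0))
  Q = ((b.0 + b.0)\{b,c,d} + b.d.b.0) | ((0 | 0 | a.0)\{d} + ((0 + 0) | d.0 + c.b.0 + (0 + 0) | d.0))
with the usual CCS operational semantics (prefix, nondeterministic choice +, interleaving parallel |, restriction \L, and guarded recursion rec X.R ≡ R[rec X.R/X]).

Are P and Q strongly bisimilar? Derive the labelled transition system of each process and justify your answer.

LTS(P): 20 reachable states
  p0 = ((b.0 + b.0)\{b,c,d} + b.d.b.0) | ((0 | 0 | a.0)\{d} + ((0 + 0) | d.0 + c.b.0)) has moves =a=> p1, =b=> p2, =c=> p3, =d=> p4
  p1 = ((b.0 + b.0)\{b,c,d} + b.d.b.0) | (0 | 0 | 0)\{d} has moves =b=> p5
  p2 = d.b.0 | ((0 | 0 | a.0)\{d} + ((0 + 0) | d.0 + c.b.0)) has moves =a=> p5, =c=> p6, =d=> p7, =d=> p8
  p3 = ((b.0 + b.0)\{b,c,d} + b.d.b.0) | b.0 has moves =b=> p6, =b=> p9
  p4 = ((b.0 + b.0)\{b,c,d} + b.d.b.0) | ((0 + 0) | 0) has moves =b=> p8
  p5 = d.b.0 | (0 | 0 | 0)\{d} has moves =d=> p10
  p6 = d.b.0 | b.0 has moves =b=> p11, =d=> p12
  p7 = b.0 | ((0 | 0 | a.0)\{d} + ((0 + 0) | d.0 + c.b.0)) has moves =a=> p10, =b=> p13, =c=> p12, =d=> p14
  p8 = d.b.0 | ((0 + 0) | 0) has moves =d=> p14
  p9 = ((b.0 + b.0)\{b,c,d} + b.d.b.0) | 0 has moves =b=> p11
  p10 = b.0 | (0 | 0 | 0)\{d} has moves =b=> p15
  p11 = d.b.0 | 0 has moves =d=> p16
  p12 = b.0 | b.0 has moves =b=> p16, =b=> p17
  p13 = 0 | ((0 | 0 | a.0)\{d} + ((0 + 0) | d.0 + c.b.0)) has moves =a=> p15, =c=> p17, =d=> p18
  p14 = b.0 | ((0 + 0) | 0) has moves =b=> p18
  p15 = 0 | (0 | 0 | 0)\{d} has moves stopped
  p16 = b.0 | 0 has moves =b=> p19
  p17 = 0 | b.0 has moves =b=> p19
  p18 = 0 | ((0 + 0) | 0) has moves stopped
  p19 = 0 | 0 has moves stopped
LTS(Q): 20 reachable states
  q0 = ((b.0 + b.0)\{b,c,d} + b.d.b.0) | ((0 | 0 | a.0)\{d} + ((0 + 0) | d.0 + c.b.0 + (0 + 0) | d.0)) has moves =a=> q1, =b=> q2, =c=> q3, =d=> q4
  q1 = ((b.0 + b.0)\{b,c,d} + b.d.b.0) | (0 | 0 | 0)\{d} has moves =b=> q5
  q2 = d.b.0 | ((0 | 0 | a.0)\{d} + ((0 + 0) | d.0 + c.b.0 + (0 + 0) | d.0)) has moves =a=> q5, =c=> q6, =d=> q7, =d=> q8
  q3 = ((b.0 + b.0)\{b,c,d} + b.d.b.0) | b.0 has moves =b=> q6, =b=> q9
  q4 = ((b.0 + b.0)\{b,c,d} + b.d.b.0) | ((0 + 0) | 0) has moves =b=> q8
  q5 = d.b.0 | (0 | 0 | 0)\{d} has moves =d=> q10
  q6 = d.b.0 | b.0 has moves =b=> q11, =d=> q12
  q7 = b.0 | ((0 | 0 | a.0)\{d} + ((0 + 0) | d.0 + c.b.0 + (0 + 0) | d.0)) has moves =a=> q10, =b=> q13, =c=> q12, =d=> q14
  q8 = d.b.0 | ((0 + 0) | 0) has moves =d=> q14
  q9 = ((b.0 + b.0)\{b,c,d} + b.d.b.0) | 0 has moves =b=> q11
  q10 = b.0 | (0 | 0 | 0)\{d} has moves =b=> q15
  q11 = d.b.0 | 0 has moves =d=> q16
  q12 = b.0 | b.0 has moves =b=> q16, =b=> q17
  q13 = 0 | ((0 | 0 | a.0)\{d} + ((0 + 0) | d.0 + c.b.0 + (0 + 0) | d.0)) has moves =a=> q15, =c=> q17, =d=> q18
  q14 = b.0 | ((0 + 0) | 0) has moves =b=> q18
  q15 = 0 | (0 | 0 | 0)\{d} has moves stopped
  q16 = b.0 | 0 has moves =b=> q19
  q17 = 0 | b.0 has moves =b=> q19
  q18 = 0 | ((0 + 0) | 0) has moves stopped
  q19 = 0 | 0 has moves stopped
Bisimilarity quotient blocks:
  B0 = {p0, q0}
  B1 = {p1, p4, p9, q1, q4, q9}
  B2 = {p11, p5, p8, q11, q5, q8}
  B3 = {p10, p14, p16, p17, q10, q14, q16, q17}
  B4 = {p15, p18, p19, q15, q18, q19}
  B5 = {p3, q3}
  B6 = {p6, q6}
  B7 = {p12, q12}
  B8 = {p2, q2}
  B9 = {p7, q7}
  B10 = {p13, q13}
p0 ∈ B0, q0 ∈ B0 → same block

YES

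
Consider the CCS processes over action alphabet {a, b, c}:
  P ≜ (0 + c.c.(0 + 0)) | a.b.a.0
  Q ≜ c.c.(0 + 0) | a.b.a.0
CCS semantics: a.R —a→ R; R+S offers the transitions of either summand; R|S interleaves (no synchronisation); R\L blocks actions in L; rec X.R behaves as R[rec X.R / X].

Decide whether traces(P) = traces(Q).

P's transition system — 12 states:
  s0 = (0 + c.c.(0 + 0)) | a.b.a.0 has moves =a=> s1, =c=> s2
  s1 = (0 + c.c.(0 + 0)) | b.a.0 has moves =b=> s3, =c=> s4
  s2 = c.(0 + 0) | a.b.a.0 has moves =a=> s4, =c=> s5
  s3 = (0 + c.c.(0 + 0)) | a.0 has moves =a=> s6, =c=> s7
  s4 = c.(0 + 0) | b.a.0 has moves =b=> s7, =c=> s8
  s5 = (0 + 0) | a.b.a.0 has moves =a=> s8
  s6 = (0 + c.c.(0 + 0)) | 0 has moves =c=> s9
  s7 = c.(0 + 0) | a.0 has moves =a=> s9, =c=> s10
  s8 = (0 + 0) | b.a.0 has moves =b=> s10
  s9 = c.(0 + 0) | 0 has moves =c=> s11
  s10 = (0 + 0) | a.0 has moves =a=> s11
  s11 = (0 + 0) | 0 has moves ·
Q's transition system — 12 states:
  t0 = c.c.(0 + 0) | a.b.a.0 has moves =a=> t1, =c=> t2
  t1 = c.c.(0 + 0) | b.a.0 has moves =b=> t3, =c=> t4
  t2 = c.(0 + 0) | a.b.a.0 has moves =a=> t4, =c=> t5
  t3 = c.c.(0 + 0) | a.0 has moves =a=> t6, =c=> t7
  t4 = c.(0 + 0) | b.a.0 has moves =b=> t7, =c=> t8
  t5 = (0 + 0) | a.b.a.0 has moves =a=> t8
  t6 = c.c.(0 + 0) | 0 has moves =c=> t9
  t7 = c.(0 + 0) | a.0 has moves =a=> t9, =c=> t10
  t8 = (0 + 0) | b.a.0 has moves =b=> t10
  t9 = c.(0 + 0) | 0 has moves =c=> t11
  t10 = (0 + 0) | a.0 has moves =a=> t11
  t11 = (0 + 0) | 0 has moves ·
Partition-refinement fixed point:
  B0 = {s0, t0}
  B1 = {s1, t1}
  B2 = {s3, t3}
  B3 = {s6, t6}
  B4 = {s9, t9}
  B5 = {s11, t11}
  B6 = {s7, t7}
  B7 = {s10, t10}
  B8 = {s4, t4}
  B9 = {s8, t8}
  B10 = {s2, t2}
  B11 = {s5, t5}
s0 ∈ B0, t0 ∈ B0 → same block
Bisimilar ⇒ trace-equivalent.

YES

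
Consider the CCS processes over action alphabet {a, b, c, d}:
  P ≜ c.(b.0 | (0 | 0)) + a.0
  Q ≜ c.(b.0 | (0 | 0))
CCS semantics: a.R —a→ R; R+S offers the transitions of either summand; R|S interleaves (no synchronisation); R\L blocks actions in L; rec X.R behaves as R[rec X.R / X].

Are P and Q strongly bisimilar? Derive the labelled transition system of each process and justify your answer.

P's transition system — 4 states:
  s0 = c.(b.0 | (0 | 0)) + a.0 has moves —a→ s1, —c→ s2
  s1 = 0 has moves stopped
  s2 = b.0 | (0 | 0) has moves —b→ s3
  s3 = 0 | (0 | 0) has moves stopped
Q's transition system — 3 states:
  t0 = c.(b.0 | (0 | 0)) has moves —c→ t1
  t1 = b.0 | (0 | 0) has moves —b→ t2
  t2 = 0 | (0 | 0) has moves stopped
Coarsest stable partition (strong bisimilarity classes):
  B0 = {s0}
  B1 = {s1, s3, t2}
  B2 = {s2, t1}
  B3 = {t0}
s0 ∈ B0, t0 ∈ B3 → different blocks

NO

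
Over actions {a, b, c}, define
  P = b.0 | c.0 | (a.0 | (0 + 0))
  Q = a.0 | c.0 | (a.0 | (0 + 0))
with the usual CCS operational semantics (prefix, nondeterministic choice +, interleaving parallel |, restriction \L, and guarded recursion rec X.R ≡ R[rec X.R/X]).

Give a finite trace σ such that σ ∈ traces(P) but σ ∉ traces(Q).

b

Reachable graph of P (8 states):
  m0 = b.0 | c.0 | (a.0 | (0 + 0)) :: =a=> m1, =b=> m2, =c=> m3
  m1 = b.0 | c.0 | (0 | (0 + 0)) :: =b=> m4, =c=> m5
  m2 = 0 | c.0 | (a.0 | (0 + 0)) :: =a=> m4, =c=> m6
  m3 = b.0 | 0 | (a.0 | (0 + 0)) :: =a=> m5, =b=> m6
  m4 = 0 | c.0 | (0 | (0 + 0)) :: =c=> m7
  m5 = b.0 | 0 | (0 | (0 + 0)) :: =b=> m7
  m6 = 0 | 0 | (a.0 | (0 + 0)) :: =a=> m7
  m7 = 0 | 0 | (0 | (0 + 0)) :: (no moves)
Reachable graph of Q (8 states):
  n0 = a.0 | c.0 | (a.0 | (0 + 0)) :: =a=> n1, =a=> n2, =c=> n3
  n1 = 0 | c.0 | (a.0 | (0 + 0)) :: =a=> n4, =c=> n5
  n2 = a.0 | c.0 | (0 | (0 + 0)) :: =a=> n4, =c=> n6
  n3 = a.0 | 0 | (a.0 | (0 + 0)) :: =a=> n5, =a=> n6
  n4 = 0 | c.0 | (0 | (0 + 0)) :: =c=> n7
  n5 = 0 | 0 | (a.0 | (0 + 0)) :: =a=> n7
  n6 = a.0 | 0 | (0 | (0 + 0)) :: =a=> n7
  n7 = 0 | 0 | (0 | (0 + 0)) :: (no moves)
Trace ⟨b⟩ through P, begin at {m0}:
  after b @ step 1: {m2}
  — P admits the full trace.
Trace ⟨b⟩ through Q, begin at {n0}:
  after b @ step 1: no successor for Q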